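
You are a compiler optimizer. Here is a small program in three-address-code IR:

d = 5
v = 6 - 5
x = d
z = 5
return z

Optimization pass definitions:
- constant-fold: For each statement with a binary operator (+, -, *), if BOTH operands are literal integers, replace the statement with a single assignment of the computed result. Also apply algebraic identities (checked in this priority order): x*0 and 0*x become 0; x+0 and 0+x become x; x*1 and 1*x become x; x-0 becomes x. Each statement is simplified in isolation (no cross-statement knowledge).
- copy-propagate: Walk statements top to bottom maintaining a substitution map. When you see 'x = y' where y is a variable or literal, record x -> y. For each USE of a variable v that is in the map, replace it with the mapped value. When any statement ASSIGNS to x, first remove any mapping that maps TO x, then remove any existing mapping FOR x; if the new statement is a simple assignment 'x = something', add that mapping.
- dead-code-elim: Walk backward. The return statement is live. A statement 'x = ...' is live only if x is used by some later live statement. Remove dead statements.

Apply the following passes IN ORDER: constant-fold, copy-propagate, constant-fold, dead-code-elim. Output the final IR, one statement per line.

Answer: return 5

Derivation:
Initial IR:
  d = 5
  v = 6 - 5
  x = d
  z = 5
  return z
After constant-fold (5 stmts):
  d = 5
  v = 1
  x = d
  z = 5
  return z
After copy-propagate (5 stmts):
  d = 5
  v = 1
  x = 5
  z = 5
  return 5
After constant-fold (5 stmts):
  d = 5
  v = 1
  x = 5
  z = 5
  return 5
After dead-code-elim (1 stmts):
  return 5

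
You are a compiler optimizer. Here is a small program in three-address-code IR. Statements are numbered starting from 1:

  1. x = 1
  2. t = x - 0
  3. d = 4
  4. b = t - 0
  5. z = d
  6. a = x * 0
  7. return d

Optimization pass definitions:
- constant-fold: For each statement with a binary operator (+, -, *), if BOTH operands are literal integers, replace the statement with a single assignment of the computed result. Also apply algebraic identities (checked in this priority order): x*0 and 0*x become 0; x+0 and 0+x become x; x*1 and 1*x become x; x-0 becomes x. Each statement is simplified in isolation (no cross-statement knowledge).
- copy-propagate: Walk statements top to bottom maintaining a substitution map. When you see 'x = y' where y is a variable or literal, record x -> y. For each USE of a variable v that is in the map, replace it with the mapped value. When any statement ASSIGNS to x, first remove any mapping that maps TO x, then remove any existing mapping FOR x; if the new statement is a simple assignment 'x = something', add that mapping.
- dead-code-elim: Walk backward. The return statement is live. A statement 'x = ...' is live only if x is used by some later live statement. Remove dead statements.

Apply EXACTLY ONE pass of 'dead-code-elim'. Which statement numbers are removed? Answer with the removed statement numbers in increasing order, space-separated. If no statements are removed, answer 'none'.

Answer: 1 2 4 5 6

Derivation:
Backward liveness scan:
Stmt 1 'x = 1': DEAD (x not in live set [])
Stmt 2 't = x - 0': DEAD (t not in live set [])
Stmt 3 'd = 4': KEEP (d is live); live-in = []
Stmt 4 'b = t - 0': DEAD (b not in live set ['d'])
Stmt 5 'z = d': DEAD (z not in live set ['d'])
Stmt 6 'a = x * 0': DEAD (a not in live set ['d'])
Stmt 7 'return d': KEEP (return); live-in = ['d']
Removed statement numbers: [1, 2, 4, 5, 6]
Surviving IR:
  d = 4
  return d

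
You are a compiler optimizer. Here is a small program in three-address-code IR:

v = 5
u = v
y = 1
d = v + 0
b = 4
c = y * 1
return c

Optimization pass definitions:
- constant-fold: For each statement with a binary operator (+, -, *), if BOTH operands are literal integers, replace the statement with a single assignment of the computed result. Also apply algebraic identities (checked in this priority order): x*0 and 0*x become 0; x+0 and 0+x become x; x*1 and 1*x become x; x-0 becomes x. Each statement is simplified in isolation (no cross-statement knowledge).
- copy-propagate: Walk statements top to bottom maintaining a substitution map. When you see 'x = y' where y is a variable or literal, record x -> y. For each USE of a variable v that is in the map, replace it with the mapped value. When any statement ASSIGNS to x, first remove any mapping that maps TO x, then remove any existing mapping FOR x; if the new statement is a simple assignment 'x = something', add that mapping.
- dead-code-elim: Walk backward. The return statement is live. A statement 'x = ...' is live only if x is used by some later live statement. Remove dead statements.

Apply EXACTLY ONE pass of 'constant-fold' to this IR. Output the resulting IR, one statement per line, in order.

Applying constant-fold statement-by-statement:
  [1] v = 5  (unchanged)
  [2] u = v  (unchanged)
  [3] y = 1  (unchanged)
  [4] d = v + 0  -> d = v
  [5] b = 4  (unchanged)
  [6] c = y * 1  -> c = y
  [7] return c  (unchanged)
Result (7 stmts):
  v = 5
  u = v
  y = 1
  d = v
  b = 4
  c = y
  return c

Answer: v = 5
u = v
y = 1
d = v
b = 4
c = y
return c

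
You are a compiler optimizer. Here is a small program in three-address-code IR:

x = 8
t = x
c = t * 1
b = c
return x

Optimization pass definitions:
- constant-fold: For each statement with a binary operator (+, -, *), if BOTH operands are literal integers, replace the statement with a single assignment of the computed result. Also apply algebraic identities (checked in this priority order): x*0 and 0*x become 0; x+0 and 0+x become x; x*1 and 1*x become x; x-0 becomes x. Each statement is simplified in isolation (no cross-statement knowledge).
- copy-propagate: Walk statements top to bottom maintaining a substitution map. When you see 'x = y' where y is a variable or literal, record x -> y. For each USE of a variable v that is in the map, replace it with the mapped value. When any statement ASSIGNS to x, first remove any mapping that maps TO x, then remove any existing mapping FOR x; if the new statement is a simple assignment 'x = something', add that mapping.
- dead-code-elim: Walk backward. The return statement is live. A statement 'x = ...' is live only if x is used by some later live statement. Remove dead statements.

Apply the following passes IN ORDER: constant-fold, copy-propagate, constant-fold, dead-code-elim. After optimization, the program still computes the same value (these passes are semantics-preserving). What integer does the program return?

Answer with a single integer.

Answer: 8

Derivation:
Initial IR:
  x = 8
  t = x
  c = t * 1
  b = c
  return x
After constant-fold (5 stmts):
  x = 8
  t = x
  c = t
  b = c
  return x
After copy-propagate (5 stmts):
  x = 8
  t = 8
  c = 8
  b = 8
  return 8
After constant-fold (5 stmts):
  x = 8
  t = 8
  c = 8
  b = 8
  return 8
After dead-code-elim (1 stmts):
  return 8
Evaluate:
  x = 8  =>  x = 8
  t = x  =>  t = 8
  c = t * 1  =>  c = 8
  b = c  =>  b = 8
  return x = 8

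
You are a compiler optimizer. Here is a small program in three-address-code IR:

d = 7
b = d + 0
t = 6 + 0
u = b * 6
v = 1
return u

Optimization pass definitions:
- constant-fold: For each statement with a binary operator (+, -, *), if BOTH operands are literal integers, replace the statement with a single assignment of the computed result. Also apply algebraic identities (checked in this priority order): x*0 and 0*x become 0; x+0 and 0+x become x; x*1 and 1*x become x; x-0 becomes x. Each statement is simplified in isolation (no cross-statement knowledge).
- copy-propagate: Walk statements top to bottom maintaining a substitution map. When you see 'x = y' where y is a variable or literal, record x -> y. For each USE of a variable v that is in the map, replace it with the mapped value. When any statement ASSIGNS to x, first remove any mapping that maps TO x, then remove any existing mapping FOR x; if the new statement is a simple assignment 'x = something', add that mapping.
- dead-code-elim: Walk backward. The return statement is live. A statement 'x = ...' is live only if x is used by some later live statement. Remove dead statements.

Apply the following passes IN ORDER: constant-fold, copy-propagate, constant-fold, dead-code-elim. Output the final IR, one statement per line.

Initial IR:
  d = 7
  b = d + 0
  t = 6 + 0
  u = b * 6
  v = 1
  return u
After constant-fold (6 stmts):
  d = 7
  b = d
  t = 6
  u = b * 6
  v = 1
  return u
After copy-propagate (6 stmts):
  d = 7
  b = 7
  t = 6
  u = 7 * 6
  v = 1
  return u
After constant-fold (6 stmts):
  d = 7
  b = 7
  t = 6
  u = 42
  v = 1
  return u
After dead-code-elim (2 stmts):
  u = 42
  return u

Answer: u = 42
return u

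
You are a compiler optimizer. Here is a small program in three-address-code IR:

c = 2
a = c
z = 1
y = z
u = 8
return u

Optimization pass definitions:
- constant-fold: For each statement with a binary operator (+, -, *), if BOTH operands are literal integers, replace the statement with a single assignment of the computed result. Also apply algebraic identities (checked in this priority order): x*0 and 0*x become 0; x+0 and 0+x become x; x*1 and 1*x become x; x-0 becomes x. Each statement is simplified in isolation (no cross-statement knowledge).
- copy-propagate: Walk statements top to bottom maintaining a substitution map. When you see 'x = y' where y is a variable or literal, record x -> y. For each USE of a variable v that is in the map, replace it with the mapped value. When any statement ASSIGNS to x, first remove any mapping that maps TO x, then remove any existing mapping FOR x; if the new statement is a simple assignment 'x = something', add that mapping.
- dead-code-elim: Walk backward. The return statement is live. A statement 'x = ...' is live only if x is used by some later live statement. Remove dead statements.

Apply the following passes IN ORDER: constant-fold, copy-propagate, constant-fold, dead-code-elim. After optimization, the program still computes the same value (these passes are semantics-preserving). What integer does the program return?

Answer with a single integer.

Initial IR:
  c = 2
  a = c
  z = 1
  y = z
  u = 8
  return u
After constant-fold (6 stmts):
  c = 2
  a = c
  z = 1
  y = z
  u = 8
  return u
After copy-propagate (6 stmts):
  c = 2
  a = 2
  z = 1
  y = 1
  u = 8
  return 8
After constant-fold (6 stmts):
  c = 2
  a = 2
  z = 1
  y = 1
  u = 8
  return 8
After dead-code-elim (1 stmts):
  return 8
Evaluate:
  c = 2  =>  c = 2
  a = c  =>  a = 2
  z = 1  =>  z = 1
  y = z  =>  y = 1
  u = 8  =>  u = 8
  return u = 8

Answer: 8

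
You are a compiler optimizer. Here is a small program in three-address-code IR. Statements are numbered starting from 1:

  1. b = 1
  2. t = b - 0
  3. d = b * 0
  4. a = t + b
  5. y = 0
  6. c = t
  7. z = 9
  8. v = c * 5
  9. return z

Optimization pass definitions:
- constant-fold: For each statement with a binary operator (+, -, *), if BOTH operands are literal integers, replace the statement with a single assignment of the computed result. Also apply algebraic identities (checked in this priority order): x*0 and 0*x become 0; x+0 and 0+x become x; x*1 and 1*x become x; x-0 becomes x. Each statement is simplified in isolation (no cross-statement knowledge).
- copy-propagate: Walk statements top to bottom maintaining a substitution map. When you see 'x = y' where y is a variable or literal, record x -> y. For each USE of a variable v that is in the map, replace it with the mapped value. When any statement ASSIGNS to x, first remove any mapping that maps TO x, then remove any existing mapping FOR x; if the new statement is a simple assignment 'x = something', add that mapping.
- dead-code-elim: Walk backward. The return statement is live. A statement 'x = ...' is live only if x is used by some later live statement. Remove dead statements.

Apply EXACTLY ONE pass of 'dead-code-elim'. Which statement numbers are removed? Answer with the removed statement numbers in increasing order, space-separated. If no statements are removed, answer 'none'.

Answer: 1 2 3 4 5 6 8

Derivation:
Backward liveness scan:
Stmt 1 'b = 1': DEAD (b not in live set [])
Stmt 2 't = b - 0': DEAD (t not in live set [])
Stmt 3 'd = b * 0': DEAD (d not in live set [])
Stmt 4 'a = t + b': DEAD (a not in live set [])
Stmt 5 'y = 0': DEAD (y not in live set [])
Stmt 6 'c = t': DEAD (c not in live set [])
Stmt 7 'z = 9': KEEP (z is live); live-in = []
Stmt 8 'v = c * 5': DEAD (v not in live set ['z'])
Stmt 9 'return z': KEEP (return); live-in = ['z']
Removed statement numbers: [1, 2, 3, 4, 5, 6, 8]
Surviving IR:
  z = 9
  return z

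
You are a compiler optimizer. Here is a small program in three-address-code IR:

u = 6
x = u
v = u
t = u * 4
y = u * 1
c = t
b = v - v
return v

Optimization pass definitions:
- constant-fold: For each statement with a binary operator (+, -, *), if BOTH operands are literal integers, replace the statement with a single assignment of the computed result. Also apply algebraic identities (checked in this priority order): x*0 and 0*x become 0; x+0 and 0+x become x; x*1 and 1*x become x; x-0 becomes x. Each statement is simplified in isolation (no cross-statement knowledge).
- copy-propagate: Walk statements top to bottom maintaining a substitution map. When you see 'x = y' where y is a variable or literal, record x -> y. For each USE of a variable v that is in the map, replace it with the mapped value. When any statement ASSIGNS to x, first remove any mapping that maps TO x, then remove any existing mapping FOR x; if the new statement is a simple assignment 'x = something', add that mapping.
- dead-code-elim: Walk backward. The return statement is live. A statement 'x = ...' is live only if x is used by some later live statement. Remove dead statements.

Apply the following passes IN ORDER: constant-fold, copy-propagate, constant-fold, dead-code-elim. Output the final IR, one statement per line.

Initial IR:
  u = 6
  x = u
  v = u
  t = u * 4
  y = u * 1
  c = t
  b = v - v
  return v
After constant-fold (8 stmts):
  u = 6
  x = u
  v = u
  t = u * 4
  y = u
  c = t
  b = v - v
  return v
After copy-propagate (8 stmts):
  u = 6
  x = 6
  v = 6
  t = 6 * 4
  y = 6
  c = t
  b = 6 - 6
  return 6
After constant-fold (8 stmts):
  u = 6
  x = 6
  v = 6
  t = 24
  y = 6
  c = t
  b = 0
  return 6
After dead-code-elim (1 stmts):
  return 6

Answer: return 6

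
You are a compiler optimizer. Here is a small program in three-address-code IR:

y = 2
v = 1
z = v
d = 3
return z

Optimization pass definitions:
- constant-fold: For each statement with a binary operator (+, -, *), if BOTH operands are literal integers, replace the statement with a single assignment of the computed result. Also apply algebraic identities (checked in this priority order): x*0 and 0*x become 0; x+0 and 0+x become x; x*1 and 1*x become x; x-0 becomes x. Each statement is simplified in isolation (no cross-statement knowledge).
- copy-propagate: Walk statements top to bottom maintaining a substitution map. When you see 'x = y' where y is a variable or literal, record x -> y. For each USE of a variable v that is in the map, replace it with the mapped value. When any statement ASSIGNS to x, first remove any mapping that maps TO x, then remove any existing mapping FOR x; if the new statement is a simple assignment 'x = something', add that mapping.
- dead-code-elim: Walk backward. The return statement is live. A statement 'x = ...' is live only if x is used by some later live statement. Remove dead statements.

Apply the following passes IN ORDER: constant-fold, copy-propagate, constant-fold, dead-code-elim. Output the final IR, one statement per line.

Answer: return 1

Derivation:
Initial IR:
  y = 2
  v = 1
  z = v
  d = 3
  return z
After constant-fold (5 stmts):
  y = 2
  v = 1
  z = v
  d = 3
  return z
After copy-propagate (5 stmts):
  y = 2
  v = 1
  z = 1
  d = 3
  return 1
After constant-fold (5 stmts):
  y = 2
  v = 1
  z = 1
  d = 3
  return 1
After dead-code-elim (1 stmts):
  return 1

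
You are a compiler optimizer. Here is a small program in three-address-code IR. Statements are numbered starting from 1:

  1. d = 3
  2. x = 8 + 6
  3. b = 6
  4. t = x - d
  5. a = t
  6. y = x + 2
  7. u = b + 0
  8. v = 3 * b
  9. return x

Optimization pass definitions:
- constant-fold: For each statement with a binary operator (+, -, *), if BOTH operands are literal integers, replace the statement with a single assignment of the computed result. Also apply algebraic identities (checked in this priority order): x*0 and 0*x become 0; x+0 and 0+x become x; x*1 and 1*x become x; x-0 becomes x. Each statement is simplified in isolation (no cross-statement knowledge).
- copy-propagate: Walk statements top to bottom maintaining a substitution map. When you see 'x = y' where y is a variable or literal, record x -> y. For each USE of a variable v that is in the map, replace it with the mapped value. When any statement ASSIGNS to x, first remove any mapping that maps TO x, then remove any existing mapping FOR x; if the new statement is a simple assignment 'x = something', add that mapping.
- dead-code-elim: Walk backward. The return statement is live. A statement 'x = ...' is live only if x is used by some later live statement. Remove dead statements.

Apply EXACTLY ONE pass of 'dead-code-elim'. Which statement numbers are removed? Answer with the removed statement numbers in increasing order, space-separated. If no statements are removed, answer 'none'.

Answer: 1 3 4 5 6 7 8

Derivation:
Backward liveness scan:
Stmt 1 'd = 3': DEAD (d not in live set [])
Stmt 2 'x = 8 + 6': KEEP (x is live); live-in = []
Stmt 3 'b = 6': DEAD (b not in live set ['x'])
Stmt 4 't = x - d': DEAD (t not in live set ['x'])
Stmt 5 'a = t': DEAD (a not in live set ['x'])
Stmt 6 'y = x + 2': DEAD (y not in live set ['x'])
Stmt 7 'u = b + 0': DEAD (u not in live set ['x'])
Stmt 8 'v = 3 * b': DEAD (v not in live set ['x'])
Stmt 9 'return x': KEEP (return); live-in = ['x']
Removed statement numbers: [1, 3, 4, 5, 6, 7, 8]
Surviving IR:
  x = 8 + 6
  return x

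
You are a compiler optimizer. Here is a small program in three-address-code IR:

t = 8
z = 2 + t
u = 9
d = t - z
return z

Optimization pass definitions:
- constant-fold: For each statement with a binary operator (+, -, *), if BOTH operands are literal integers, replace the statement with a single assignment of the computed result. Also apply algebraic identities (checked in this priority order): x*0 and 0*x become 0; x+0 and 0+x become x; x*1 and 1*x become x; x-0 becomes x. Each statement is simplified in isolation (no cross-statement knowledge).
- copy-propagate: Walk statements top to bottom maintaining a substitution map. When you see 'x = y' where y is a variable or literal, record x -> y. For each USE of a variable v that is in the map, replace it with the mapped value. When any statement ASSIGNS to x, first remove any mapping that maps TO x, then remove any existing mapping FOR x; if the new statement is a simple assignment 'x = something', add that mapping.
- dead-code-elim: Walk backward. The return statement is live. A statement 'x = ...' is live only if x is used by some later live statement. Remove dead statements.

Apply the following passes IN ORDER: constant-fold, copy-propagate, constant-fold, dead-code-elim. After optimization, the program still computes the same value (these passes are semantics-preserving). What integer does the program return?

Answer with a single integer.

Answer: 10

Derivation:
Initial IR:
  t = 8
  z = 2 + t
  u = 9
  d = t - z
  return z
After constant-fold (5 stmts):
  t = 8
  z = 2 + t
  u = 9
  d = t - z
  return z
After copy-propagate (5 stmts):
  t = 8
  z = 2 + 8
  u = 9
  d = 8 - z
  return z
After constant-fold (5 stmts):
  t = 8
  z = 10
  u = 9
  d = 8 - z
  return z
After dead-code-elim (2 stmts):
  z = 10
  return z
Evaluate:
  t = 8  =>  t = 8
  z = 2 + t  =>  z = 10
  u = 9  =>  u = 9
  d = t - z  =>  d = -2
  return z = 10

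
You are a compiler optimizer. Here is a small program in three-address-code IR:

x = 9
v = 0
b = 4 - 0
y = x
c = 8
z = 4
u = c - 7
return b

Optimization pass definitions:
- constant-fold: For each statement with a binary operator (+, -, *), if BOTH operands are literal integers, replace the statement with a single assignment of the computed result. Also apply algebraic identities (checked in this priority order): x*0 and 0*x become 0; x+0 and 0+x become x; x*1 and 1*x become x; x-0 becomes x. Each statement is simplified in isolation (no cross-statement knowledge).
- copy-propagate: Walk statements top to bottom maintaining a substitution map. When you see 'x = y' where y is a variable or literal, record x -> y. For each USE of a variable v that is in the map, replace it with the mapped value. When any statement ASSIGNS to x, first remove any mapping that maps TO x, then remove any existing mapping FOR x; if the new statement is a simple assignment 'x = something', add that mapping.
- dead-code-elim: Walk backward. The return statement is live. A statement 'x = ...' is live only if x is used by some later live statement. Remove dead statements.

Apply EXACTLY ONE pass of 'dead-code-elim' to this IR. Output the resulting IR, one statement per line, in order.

Answer: b = 4 - 0
return b

Derivation:
Applying dead-code-elim statement-by-statement:
  [8] return b  -> KEEP (return); live=['b']
  [7] u = c - 7  -> DEAD (u not live)
  [6] z = 4  -> DEAD (z not live)
  [5] c = 8  -> DEAD (c not live)
  [4] y = x  -> DEAD (y not live)
  [3] b = 4 - 0  -> KEEP; live=[]
  [2] v = 0  -> DEAD (v not live)
  [1] x = 9  -> DEAD (x not live)
Result (2 stmts):
  b = 4 - 0
  return b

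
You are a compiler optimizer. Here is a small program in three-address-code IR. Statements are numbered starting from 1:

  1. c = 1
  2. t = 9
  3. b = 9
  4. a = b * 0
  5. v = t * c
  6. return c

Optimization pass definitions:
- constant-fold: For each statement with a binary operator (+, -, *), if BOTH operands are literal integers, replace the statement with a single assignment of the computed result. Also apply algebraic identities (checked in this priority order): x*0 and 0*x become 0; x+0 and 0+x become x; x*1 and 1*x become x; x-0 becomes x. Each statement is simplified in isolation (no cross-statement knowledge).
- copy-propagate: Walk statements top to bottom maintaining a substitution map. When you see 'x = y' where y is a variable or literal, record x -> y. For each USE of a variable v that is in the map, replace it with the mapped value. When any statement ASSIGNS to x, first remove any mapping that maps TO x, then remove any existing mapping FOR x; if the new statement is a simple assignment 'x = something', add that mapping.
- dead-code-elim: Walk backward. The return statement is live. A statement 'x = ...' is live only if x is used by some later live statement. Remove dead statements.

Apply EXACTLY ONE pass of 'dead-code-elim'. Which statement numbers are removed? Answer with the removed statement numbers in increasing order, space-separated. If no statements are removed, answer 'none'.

Backward liveness scan:
Stmt 1 'c = 1': KEEP (c is live); live-in = []
Stmt 2 't = 9': DEAD (t not in live set ['c'])
Stmt 3 'b = 9': DEAD (b not in live set ['c'])
Stmt 4 'a = b * 0': DEAD (a not in live set ['c'])
Stmt 5 'v = t * c': DEAD (v not in live set ['c'])
Stmt 6 'return c': KEEP (return); live-in = ['c']
Removed statement numbers: [2, 3, 4, 5]
Surviving IR:
  c = 1
  return c

Answer: 2 3 4 5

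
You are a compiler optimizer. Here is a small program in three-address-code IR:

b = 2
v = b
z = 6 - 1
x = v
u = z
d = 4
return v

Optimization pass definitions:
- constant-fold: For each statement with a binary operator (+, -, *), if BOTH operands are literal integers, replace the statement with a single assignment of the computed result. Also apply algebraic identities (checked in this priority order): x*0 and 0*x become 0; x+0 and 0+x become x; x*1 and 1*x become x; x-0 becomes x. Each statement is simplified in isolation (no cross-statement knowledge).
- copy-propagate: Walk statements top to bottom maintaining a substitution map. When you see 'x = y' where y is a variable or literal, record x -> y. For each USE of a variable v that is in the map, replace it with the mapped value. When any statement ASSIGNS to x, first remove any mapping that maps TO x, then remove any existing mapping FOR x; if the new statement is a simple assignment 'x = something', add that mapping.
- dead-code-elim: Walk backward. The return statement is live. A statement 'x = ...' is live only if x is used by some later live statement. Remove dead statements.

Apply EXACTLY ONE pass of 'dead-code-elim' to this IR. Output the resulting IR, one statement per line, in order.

Applying dead-code-elim statement-by-statement:
  [7] return v  -> KEEP (return); live=['v']
  [6] d = 4  -> DEAD (d not live)
  [5] u = z  -> DEAD (u not live)
  [4] x = v  -> DEAD (x not live)
  [3] z = 6 - 1  -> DEAD (z not live)
  [2] v = b  -> KEEP; live=['b']
  [1] b = 2  -> KEEP; live=[]
Result (3 stmts):
  b = 2
  v = b
  return v

Answer: b = 2
v = b
return v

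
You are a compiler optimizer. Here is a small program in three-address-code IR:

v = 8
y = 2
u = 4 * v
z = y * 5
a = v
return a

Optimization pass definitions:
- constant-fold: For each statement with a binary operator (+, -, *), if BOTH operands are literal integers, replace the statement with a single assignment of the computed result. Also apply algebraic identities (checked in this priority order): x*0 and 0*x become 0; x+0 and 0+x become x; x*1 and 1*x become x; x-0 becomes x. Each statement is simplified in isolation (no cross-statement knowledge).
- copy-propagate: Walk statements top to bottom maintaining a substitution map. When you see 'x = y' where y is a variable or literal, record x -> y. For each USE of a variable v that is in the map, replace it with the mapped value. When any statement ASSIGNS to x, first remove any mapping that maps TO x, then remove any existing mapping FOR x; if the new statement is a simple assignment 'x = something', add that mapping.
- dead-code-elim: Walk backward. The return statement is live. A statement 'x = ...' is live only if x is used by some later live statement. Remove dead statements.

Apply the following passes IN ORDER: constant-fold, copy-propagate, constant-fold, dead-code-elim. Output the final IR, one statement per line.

Initial IR:
  v = 8
  y = 2
  u = 4 * v
  z = y * 5
  a = v
  return a
After constant-fold (6 stmts):
  v = 8
  y = 2
  u = 4 * v
  z = y * 5
  a = v
  return a
After copy-propagate (6 stmts):
  v = 8
  y = 2
  u = 4 * 8
  z = 2 * 5
  a = 8
  return 8
After constant-fold (6 stmts):
  v = 8
  y = 2
  u = 32
  z = 10
  a = 8
  return 8
After dead-code-elim (1 stmts):
  return 8

Answer: return 8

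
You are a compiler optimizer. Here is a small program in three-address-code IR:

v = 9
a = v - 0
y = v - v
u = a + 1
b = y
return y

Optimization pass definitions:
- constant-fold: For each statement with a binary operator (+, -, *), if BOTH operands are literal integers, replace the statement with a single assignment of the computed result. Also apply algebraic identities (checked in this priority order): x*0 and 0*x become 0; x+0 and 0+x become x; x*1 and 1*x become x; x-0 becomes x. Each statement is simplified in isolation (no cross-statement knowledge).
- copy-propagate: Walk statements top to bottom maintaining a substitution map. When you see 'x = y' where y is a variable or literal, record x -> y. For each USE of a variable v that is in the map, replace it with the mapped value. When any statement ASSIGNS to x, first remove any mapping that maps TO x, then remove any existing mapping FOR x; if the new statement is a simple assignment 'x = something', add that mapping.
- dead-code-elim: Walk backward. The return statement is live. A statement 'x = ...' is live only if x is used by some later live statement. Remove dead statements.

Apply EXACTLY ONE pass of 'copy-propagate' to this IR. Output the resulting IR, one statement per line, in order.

Answer: v = 9
a = 9 - 0
y = 9 - 9
u = a + 1
b = y
return y

Derivation:
Applying copy-propagate statement-by-statement:
  [1] v = 9  (unchanged)
  [2] a = v - 0  -> a = 9 - 0
  [3] y = v - v  -> y = 9 - 9
  [4] u = a + 1  (unchanged)
  [5] b = y  (unchanged)
  [6] return y  (unchanged)
Result (6 stmts):
  v = 9
  a = 9 - 0
  y = 9 - 9
  u = a + 1
  b = y
  return y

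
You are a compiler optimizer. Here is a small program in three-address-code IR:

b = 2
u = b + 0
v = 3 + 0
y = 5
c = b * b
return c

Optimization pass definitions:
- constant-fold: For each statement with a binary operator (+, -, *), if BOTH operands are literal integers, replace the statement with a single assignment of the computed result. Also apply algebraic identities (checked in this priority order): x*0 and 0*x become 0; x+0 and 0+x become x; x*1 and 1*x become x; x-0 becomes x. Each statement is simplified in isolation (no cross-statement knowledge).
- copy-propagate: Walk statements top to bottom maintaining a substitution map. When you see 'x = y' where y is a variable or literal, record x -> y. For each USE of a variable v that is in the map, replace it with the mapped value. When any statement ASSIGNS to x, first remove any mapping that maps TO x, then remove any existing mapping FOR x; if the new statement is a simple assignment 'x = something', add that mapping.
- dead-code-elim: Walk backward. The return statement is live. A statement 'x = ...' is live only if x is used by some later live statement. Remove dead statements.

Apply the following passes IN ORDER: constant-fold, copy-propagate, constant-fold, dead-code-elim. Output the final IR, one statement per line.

Initial IR:
  b = 2
  u = b + 0
  v = 3 + 0
  y = 5
  c = b * b
  return c
After constant-fold (6 stmts):
  b = 2
  u = b
  v = 3
  y = 5
  c = b * b
  return c
After copy-propagate (6 stmts):
  b = 2
  u = 2
  v = 3
  y = 5
  c = 2 * 2
  return c
After constant-fold (6 stmts):
  b = 2
  u = 2
  v = 3
  y = 5
  c = 4
  return c
After dead-code-elim (2 stmts):
  c = 4
  return c

Answer: c = 4
return c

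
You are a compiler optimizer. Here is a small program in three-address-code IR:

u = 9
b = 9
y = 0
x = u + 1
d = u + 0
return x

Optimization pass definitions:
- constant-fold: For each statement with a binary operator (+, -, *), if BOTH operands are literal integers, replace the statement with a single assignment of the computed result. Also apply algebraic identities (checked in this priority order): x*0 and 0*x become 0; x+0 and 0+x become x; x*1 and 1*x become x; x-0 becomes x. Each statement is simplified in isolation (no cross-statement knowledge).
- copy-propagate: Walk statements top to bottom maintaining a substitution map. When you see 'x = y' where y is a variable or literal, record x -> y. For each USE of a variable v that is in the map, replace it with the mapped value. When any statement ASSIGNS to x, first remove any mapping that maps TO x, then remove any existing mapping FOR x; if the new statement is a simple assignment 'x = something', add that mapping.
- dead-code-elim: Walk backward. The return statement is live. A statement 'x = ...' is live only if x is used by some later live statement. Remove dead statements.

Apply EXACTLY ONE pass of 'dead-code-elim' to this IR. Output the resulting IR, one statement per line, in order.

Applying dead-code-elim statement-by-statement:
  [6] return x  -> KEEP (return); live=['x']
  [5] d = u + 0  -> DEAD (d not live)
  [4] x = u + 1  -> KEEP; live=['u']
  [3] y = 0  -> DEAD (y not live)
  [2] b = 9  -> DEAD (b not live)
  [1] u = 9  -> KEEP; live=[]
Result (3 stmts):
  u = 9
  x = u + 1
  return x

Answer: u = 9
x = u + 1
return x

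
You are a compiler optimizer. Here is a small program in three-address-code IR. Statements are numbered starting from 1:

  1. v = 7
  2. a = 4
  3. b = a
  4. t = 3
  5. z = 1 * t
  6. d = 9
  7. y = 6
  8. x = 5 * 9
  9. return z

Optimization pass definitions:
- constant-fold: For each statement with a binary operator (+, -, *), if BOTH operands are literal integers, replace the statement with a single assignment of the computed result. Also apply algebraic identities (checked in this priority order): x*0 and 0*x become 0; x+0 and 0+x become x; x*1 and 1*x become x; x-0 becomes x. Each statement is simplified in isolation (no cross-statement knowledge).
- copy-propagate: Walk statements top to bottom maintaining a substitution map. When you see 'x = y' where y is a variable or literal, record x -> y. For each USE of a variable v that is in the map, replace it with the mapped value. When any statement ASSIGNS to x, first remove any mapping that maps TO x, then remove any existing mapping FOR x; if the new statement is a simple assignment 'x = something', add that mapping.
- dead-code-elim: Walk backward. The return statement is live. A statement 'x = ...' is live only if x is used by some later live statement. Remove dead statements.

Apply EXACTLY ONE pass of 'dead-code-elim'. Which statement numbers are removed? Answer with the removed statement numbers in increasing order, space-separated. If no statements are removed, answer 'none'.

Answer: 1 2 3 6 7 8

Derivation:
Backward liveness scan:
Stmt 1 'v = 7': DEAD (v not in live set [])
Stmt 2 'a = 4': DEAD (a not in live set [])
Stmt 3 'b = a': DEAD (b not in live set [])
Stmt 4 't = 3': KEEP (t is live); live-in = []
Stmt 5 'z = 1 * t': KEEP (z is live); live-in = ['t']
Stmt 6 'd = 9': DEAD (d not in live set ['z'])
Stmt 7 'y = 6': DEAD (y not in live set ['z'])
Stmt 8 'x = 5 * 9': DEAD (x not in live set ['z'])
Stmt 9 'return z': KEEP (return); live-in = ['z']
Removed statement numbers: [1, 2, 3, 6, 7, 8]
Surviving IR:
  t = 3
  z = 1 * t
  return z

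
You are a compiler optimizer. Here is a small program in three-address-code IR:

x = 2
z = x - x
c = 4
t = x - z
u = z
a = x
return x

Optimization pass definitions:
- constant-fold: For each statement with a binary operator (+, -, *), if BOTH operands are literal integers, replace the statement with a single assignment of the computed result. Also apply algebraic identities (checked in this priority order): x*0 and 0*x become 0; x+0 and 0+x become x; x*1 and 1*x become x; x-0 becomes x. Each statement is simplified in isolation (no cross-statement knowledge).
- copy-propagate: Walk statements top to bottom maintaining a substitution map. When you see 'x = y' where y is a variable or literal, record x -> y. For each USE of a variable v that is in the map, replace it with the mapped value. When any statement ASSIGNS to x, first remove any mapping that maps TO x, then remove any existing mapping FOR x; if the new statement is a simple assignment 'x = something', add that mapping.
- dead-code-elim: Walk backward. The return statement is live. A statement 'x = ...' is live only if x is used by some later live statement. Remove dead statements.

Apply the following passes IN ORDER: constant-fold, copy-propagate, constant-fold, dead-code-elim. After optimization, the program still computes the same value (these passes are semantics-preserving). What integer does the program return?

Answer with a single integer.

Answer: 2

Derivation:
Initial IR:
  x = 2
  z = x - x
  c = 4
  t = x - z
  u = z
  a = x
  return x
After constant-fold (7 stmts):
  x = 2
  z = x - x
  c = 4
  t = x - z
  u = z
  a = x
  return x
After copy-propagate (7 stmts):
  x = 2
  z = 2 - 2
  c = 4
  t = 2 - z
  u = z
  a = 2
  return 2
After constant-fold (7 stmts):
  x = 2
  z = 0
  c = 4
  t = 2 - z
  u = z
  a = 2
  return 2
After dead-code-elim (1 stmts):
  return 2
Evaluate:
  x = 2  =>  x = 2
  z = x - x  =>  z = 0
  c = 4  =>  c = 4
  t = x - z  =>  t = 2
  u = z  =>  u = 0
  a = x  =>  a = 2
  return x = 2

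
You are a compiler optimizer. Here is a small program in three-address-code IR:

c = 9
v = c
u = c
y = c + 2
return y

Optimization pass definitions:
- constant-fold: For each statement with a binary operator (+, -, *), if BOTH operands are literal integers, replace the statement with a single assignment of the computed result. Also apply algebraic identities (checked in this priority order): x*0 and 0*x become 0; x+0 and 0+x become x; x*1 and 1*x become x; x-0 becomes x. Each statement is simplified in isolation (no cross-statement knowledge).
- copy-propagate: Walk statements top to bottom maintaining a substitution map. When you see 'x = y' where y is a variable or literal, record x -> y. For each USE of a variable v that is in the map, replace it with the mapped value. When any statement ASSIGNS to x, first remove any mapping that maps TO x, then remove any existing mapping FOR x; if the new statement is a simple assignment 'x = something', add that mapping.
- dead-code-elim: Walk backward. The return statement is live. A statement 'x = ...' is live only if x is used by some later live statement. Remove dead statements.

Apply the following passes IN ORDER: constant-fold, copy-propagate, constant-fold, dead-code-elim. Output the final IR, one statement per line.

Answer: y = 11
return y

Derivation:
Initial IR:
  c = 9
  v = c
  u = c
  y = c + 2
  return y
After constant-fold (5 stmts):
  c = 9
  v = c
  u = c
  y = c + 2
  return y
After copy-propagate (5 stmts):
  c = 9
  v = 9
  u = 9
  y = 9 + 2
  return y
After constant-fold (5 stmts):
  c = 9
  v = 9
  u = 9
  y = 11
  return y
After dead-code-elim (2 stmts):
  y = 11
  return y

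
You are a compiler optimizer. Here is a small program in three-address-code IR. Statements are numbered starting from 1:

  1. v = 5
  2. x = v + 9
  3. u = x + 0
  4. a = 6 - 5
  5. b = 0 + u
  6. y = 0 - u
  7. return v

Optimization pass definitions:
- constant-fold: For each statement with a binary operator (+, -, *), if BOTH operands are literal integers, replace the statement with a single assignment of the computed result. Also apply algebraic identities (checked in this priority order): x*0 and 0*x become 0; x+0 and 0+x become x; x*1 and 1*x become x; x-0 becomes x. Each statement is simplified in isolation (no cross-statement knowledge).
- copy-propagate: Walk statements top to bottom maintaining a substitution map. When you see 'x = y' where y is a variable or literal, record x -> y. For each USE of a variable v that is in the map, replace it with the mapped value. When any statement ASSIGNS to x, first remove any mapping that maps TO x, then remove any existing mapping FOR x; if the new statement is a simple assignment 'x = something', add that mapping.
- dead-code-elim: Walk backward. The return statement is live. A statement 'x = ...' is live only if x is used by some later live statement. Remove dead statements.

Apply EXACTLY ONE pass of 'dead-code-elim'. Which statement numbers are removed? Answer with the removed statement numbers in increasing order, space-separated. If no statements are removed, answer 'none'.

Backward liveness scan:
Stmt 1 'v = 5': KEEP (v is live); live-in = []
Stmt 2 'x = v + 9': DEAD (x not in live set ['v'])
Stmt 3 'u = x + 0': DEAD (u not in live set ['v'])
Stmt 4 'a = 6 - 5': DEAD (a not in live set ['v'])
Stmt 5 'b = 0 + u': DEAD (b not in live set ['v'])
Stmt 6 'y = 0 - u': DEAD (y not in live set ['v'])
Stmt 7 'return v': KEEP (return); live-in = ['v']
Removed statement numbers: [2, 3, 4, 5, 6]
Surviving IR:
  v = 5
  return v

Answer: 2 3 4 5 6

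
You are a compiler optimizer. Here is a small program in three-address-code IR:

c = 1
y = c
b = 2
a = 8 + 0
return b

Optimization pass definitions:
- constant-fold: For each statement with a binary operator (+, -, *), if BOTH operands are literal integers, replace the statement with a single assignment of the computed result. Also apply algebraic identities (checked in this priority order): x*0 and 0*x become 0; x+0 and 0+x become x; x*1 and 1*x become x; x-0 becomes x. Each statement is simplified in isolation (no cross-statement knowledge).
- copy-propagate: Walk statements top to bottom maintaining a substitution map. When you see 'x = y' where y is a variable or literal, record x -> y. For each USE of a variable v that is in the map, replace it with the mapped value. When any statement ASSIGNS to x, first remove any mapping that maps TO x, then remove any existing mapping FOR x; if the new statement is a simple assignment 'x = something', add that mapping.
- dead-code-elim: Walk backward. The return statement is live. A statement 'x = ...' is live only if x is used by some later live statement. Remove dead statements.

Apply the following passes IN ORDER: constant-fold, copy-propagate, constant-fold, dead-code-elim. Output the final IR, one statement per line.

Answer: return 2

Derivation:
Initial IR:
  c = 1
  y = c
  b = 2
  a = 8 + 0
  return b
After constant-fold (5 stmts):
  c = 1
  y = c
  b = 2
  a = 8
  return b
After copy-propagate (5 stmts):
  c = 1
  y = 1
  b = 2
  a = 8
  return 2
After constant-fold (5 stmts):
  c = 1
  y = 1
  b = 2
  a = 8
  return 2
After dead-code-elim (1 stmts):
  return 2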